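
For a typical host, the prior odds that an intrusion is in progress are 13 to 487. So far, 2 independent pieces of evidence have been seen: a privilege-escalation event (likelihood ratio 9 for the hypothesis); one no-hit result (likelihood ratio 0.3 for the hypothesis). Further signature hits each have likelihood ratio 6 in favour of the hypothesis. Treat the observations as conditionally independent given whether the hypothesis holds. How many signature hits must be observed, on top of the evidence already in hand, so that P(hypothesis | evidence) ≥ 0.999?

Prior odds = 13/487.
Combined Bayes factor of the evidence already in hand = 9 × 0.3 = 2.7.
Odds after that evidence = (13/487) × 2.7 = 351/4870.
Target odds = 0.999/0.001 = 999.
Need 6ⁿ ≥ 999 ÷ (351/4870) = 180190/13.
6⁵ = 7776 falls short of 180190/13 but 6⁶ = 46656 reaches it, so n = 6.

6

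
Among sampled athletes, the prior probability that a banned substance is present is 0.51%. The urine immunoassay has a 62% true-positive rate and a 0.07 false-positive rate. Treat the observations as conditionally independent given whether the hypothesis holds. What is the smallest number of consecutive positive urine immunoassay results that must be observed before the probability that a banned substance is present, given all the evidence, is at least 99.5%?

5

Prior odds: 0.0051 ÷ 0.9949 = 51/9949.
Likelihood ratio of a positive result = 0.62/0.07 = 62/7.
Target posterior odds = 0.995/0.005 = 199.
Need (51/9949) × (62/7)ⁿ ≥ 199, i.e. (62/7)ⁿ ≥ 1979851/51.
(62/7)⁴ = 14776336/2401 falls short of 1979851/51 but (62/7)⁵ = 916132832/16807 reaches it, so n = 5.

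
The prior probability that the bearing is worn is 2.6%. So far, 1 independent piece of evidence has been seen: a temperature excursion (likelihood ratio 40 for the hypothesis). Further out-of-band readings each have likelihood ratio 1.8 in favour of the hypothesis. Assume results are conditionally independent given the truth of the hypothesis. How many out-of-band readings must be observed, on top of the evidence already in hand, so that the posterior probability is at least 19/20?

Prior odds = 0.026/0.974 = 13/487.
Bayes factor of the evidence already in hand = 40.
Odds after that evidence = (13/487) × 40 = 520/487.
Target odds = 0.95/0.05 = 19.
Need 1.8ⁿ ≥ 19 ÷ (520/487) = 9253/520.
1.8⁴ = 10.4976 falls short of 9253/520 but 1.8⁵ = 18.89568 reaches it, so n = 5.

5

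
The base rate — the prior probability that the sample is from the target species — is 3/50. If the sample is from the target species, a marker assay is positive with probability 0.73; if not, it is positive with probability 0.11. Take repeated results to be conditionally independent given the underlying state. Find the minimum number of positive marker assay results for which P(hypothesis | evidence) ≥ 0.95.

Prior odds: 0.06 ÷ 0.94 = 3/47.
Likelihood ratio of a positive = 0.73/0.11 = 73/11.
Target posterior odds = 0.95/0.05 = 19.
Need (3/47) × (73/11)ⁿ ≥ 19, i.e. (73/11)ⁿ ≥ 893/3.
(73/11)³ = 389017/1331 falls short of 893/3 but (73/11)⁴ = 28398241/14641 reaches it, so n = 4.

4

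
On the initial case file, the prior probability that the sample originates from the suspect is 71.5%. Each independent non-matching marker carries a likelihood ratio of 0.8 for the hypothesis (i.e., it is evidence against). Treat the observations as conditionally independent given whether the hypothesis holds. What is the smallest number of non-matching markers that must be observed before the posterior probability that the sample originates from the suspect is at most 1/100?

Prior odds: 0.715 ÷ 0.285 = 143/57.
Likelihood ratio per non-matching marker = 0.8.
Target odds: 0.01 ÷ 0.99 = 1/99.
Require 0.8ⁿ ≤ 1/99 ÷ (143/57) = 19/4719.
0.8²⁴ ≈0.00472237 is still above 19/4719 but 0.8²⁵ ≈0.00377789 is at or below it, so n = 25.

25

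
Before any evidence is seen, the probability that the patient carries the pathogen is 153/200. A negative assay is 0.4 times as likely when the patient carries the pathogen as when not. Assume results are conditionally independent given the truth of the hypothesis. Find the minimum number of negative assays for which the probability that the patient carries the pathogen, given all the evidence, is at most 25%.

3

Prior odds: 0.765 ÷ 0.235 = 153/47.
Likelihood ratio per negative assay = 0.4.
Target odds: 0.25 ÷ 0.75 = 1/3.
Require 0.4ⁿ ≤ 1/3 ÷ (153/47) = 47/459.
0.4² = 0.16 is still above 47/459 but 0.4³ = 0.064 is at or below it, so n = 3.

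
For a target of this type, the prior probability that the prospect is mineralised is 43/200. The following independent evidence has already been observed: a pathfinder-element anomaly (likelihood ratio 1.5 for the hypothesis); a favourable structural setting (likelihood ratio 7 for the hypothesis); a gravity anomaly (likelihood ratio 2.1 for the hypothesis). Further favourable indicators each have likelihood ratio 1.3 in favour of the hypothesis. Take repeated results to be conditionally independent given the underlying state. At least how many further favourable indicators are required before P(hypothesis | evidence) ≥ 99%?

11

Prior odds = 0.215/0.785 = 43/157.
Combined Bayes factor of the evidence already in hand = 1.5 × 7 × 2.1 = 22.05.
Odds after that evidence = (43/157) × 22.05 = 18963/3140.
Target odds = 0.99/0.01 = 99.
Need 1.3ⁿ ≥ 99 ÷ (18963/3140) = 34540/2107.
1.3¹⁰ ≈13.7858 falls short of 34540/2107 but 1.3¹¹ ≈17.9216 reaches it, so n = 11.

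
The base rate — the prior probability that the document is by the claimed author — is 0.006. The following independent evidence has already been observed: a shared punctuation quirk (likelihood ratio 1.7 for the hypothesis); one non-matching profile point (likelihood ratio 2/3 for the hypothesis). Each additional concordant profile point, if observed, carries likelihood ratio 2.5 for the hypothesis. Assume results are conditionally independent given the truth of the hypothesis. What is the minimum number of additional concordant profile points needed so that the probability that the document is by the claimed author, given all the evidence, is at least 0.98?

10

Prior odds = 0.006/0.994 = 3/497.
Combined Bayes factor of the evidence already in hand = 1.7 × (2/3) = 17/15.
Odds after that evidence = (3/497) × 17/15 = 17/2485.
Target odds = 0.98/0.02 = 49.
Need 2.5ⁿ ≥ 49 ÷ (17/2485) = 121765/17.
2.5⁹ = 1953125/512 falls short of 121765/17 but 2.5¹⁰ = 9765625/1024 reaches it, so n = 10.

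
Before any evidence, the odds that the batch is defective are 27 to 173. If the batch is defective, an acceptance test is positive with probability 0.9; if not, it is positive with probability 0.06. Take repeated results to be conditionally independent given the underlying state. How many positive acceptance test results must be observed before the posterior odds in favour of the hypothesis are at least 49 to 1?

Prior odds = 27/173.
Likelihood ratio of a positive = 0.9/0.06 = 15.
Target odds = 49.
Require 15ⁿ ≥ 49 ÷ (27/173) = 8477/27.
15² = 225 falls short of 8477/27 but 15³ = 3375 reaches it, so n = 3.

3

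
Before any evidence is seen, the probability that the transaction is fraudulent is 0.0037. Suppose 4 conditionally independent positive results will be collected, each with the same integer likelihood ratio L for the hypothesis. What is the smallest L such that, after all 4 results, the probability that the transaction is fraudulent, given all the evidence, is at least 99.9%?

Prior odds = 0.0037/0.9963 = 37/9963.
Target odds = 0.999/0.001 = 999.
Need L⁴ ≥ 999 ÷ (37/9963) = 269001.
22⁴ = 234256 < 269001 ≤ 279841 = 23⁴, so L = 23.

23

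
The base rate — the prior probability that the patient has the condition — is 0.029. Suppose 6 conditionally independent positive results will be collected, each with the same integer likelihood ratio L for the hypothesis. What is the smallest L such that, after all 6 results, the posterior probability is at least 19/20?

3

Prior odds = 0.029/0.971 = 29/971.
Target odds = 0.95/0.05 = 19.
Need L⁶ ≥ 19 ÷ (29/971) = 18449/29.
2⁶ = 64 < 18449/29 ≤ 729 = 3⁶, so L = 3.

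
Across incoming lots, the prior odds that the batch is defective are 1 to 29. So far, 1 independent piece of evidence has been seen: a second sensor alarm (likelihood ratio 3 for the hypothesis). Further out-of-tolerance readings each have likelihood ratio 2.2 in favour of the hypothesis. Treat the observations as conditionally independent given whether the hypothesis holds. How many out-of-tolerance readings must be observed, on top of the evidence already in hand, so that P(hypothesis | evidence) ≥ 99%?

Prior odds = 1/29.
Bayes factor of the evidence already in hand = 3.
Odds after that evidence = (1/29) × 3 = 3/29.
Target odds = 0.99/0.01 = 99.
Need 2.2ⁿ ≥ 99 ÷ (3/29) = 957.
2.2⁸ = 214358881/390625 falls short of 957 but 2.2⁹ ≈1207.27 reaches it, so n = 9.

9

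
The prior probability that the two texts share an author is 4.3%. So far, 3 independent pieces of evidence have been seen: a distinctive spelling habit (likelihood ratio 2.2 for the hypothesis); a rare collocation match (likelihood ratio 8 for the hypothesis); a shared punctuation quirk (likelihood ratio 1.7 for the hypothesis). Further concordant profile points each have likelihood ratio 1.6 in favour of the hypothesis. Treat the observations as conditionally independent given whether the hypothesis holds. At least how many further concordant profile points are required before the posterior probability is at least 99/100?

10

Prior odds = 0.043/0.957 = 43/957.
Combined Bayes factor of the evidence already in hand = 2.2 × 8 × 1.7 = 29.92.
Odds after that evidence = (43/957) × 29.92 = 2924/2175.
Target odds = 0.99/0.01 = 99.
Need 1.6ⁿ ≥ 99 ÷ (2924/2175) = 215325/2924.
1.6⁹ = 134217728/1953125 falls short of 215325/2924 but 1.6¹⁰ ≈109.951 reaches it, so n = 10.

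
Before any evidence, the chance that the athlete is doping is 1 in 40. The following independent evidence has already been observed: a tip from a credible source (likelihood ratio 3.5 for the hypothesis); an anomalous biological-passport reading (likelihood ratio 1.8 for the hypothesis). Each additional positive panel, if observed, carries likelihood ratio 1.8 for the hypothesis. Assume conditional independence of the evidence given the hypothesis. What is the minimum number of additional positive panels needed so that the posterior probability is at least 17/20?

7

Prior odds = 0.025/0.975 = 1/39.
Combined Bayes factor of the evidence already in hand = 3.5 × 1.8 = 6.3.
Odds after that evidence = (1/39) × 6.3 = 21/130.
Target odds = 0.85/0.15 = 17/3.
Need 1.8ⁿ ≥ 17/3 ÷ (21/130) = 2210/63.
1.8⁶ = 531441/15625 falls short of 2210/63 but 1.8⁷ = 4782969/78125 reaches it, so n = 7.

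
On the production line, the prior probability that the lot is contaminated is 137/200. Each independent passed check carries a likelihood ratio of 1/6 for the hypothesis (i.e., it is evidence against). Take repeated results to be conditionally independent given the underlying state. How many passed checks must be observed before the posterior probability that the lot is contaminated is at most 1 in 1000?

Prior odds: 0.685 ÷ 0.315 = 137/63.
Likelihood ratio per passed check = 1/6.
Target odds: 0.001 ÷ 0.999 = 1/999.
Require (1/6)ⁿ ≤ 1/999 ÷ (137/63) = 7/15207.
(1/6)⁴ = 1/1296 is still above 7/15207 but (1/6)⁵ = 1/7776 is at or below it, so n = 5.

5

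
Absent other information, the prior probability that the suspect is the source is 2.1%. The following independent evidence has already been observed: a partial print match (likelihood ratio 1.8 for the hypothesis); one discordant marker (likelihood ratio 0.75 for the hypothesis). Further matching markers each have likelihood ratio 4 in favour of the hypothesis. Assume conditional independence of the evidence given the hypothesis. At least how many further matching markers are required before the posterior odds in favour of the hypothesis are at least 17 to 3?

4

Prior odds = 0.021/0.979 = 21/979.
Combined Bayes factor of the evidence already in hand = 1.8 × 0.75 = 1.35.
Odds after that evidence = (21/979) × 1.35 = 567/19580.
Target odds = 17/3.
Need 4ⁿ ≥ 17/3 ÷ (567/19580) = 332860/1701.
4³ = 64 falls short of 332860/1701 but 4⁴ = 256 reaches it, so n = 4.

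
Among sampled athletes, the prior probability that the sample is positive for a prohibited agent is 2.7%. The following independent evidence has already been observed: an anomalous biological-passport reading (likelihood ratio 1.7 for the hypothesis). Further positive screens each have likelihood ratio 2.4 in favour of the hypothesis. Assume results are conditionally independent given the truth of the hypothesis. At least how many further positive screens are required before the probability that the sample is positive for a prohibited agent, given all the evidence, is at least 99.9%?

Prior odds = 0.027/0.973 = 27/973.
Bayes factor of the evidence already in hand = 1.7.
Odds after that evidence = (27/973) × 1.7 = 459/9730.
Target odds = 0.999/0.001 = 999.
Need 2.4ⁿ ≥ 999 ÷ (459/9730) = 360010/17.
2.4¹¹ ≈15216.8 falls short of 360010/17 but 2.4¹² ≈36520.3 reaches it, so n = 12.

12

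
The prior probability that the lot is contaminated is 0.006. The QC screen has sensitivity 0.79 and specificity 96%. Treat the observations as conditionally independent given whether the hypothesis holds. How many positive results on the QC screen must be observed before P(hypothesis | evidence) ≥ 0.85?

Prior odds: 0.006 ÷ 0.994 = 3/497.
False-positive rate = 1 − 0.96 = 0.04; likelihood ratio of a positive = 0.79/0.04 = 19.75.
Target odds: 0.85 ÷ 0.15 = 17/3.
Require 19.75ⁿ ≥ 17/3 ÷ (3/497) = 8449/9.
19.75² = 390.0625 falls short of 8449/9 but 19.75³ = 7703.734375 reaches it, so n = 3.

3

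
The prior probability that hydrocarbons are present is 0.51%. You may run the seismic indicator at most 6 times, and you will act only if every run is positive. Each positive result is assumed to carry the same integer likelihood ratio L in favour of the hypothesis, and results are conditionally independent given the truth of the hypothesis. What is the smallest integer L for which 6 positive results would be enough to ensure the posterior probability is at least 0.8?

Prior odds = 0.0051/0.9949 = 51/9949.
Target odds = 0.8/0.2 = 4.
Need L⁶ ≥ 4 ÷ (51/9949) = 39796/51.
3⁶ = 729 < 39796/51 ≤ 4096 = 4⁶, so L = 4.

4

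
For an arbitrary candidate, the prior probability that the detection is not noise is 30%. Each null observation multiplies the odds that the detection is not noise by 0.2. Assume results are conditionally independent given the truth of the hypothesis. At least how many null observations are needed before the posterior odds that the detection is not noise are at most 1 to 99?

3

Prior odds = 0.3/0.7 = 3/7.
Likelihood ratio per null observation = 0.2.
Target odds = 1/99.
Need (3/7) × 0.2ⁿ ≤ 1/99, i.e. 0.2ⁿ ≤ 7/297.
0.2² = 0.04 is still above 7/297 but 0.2³ = 0.008 is at or below it, so n = 3.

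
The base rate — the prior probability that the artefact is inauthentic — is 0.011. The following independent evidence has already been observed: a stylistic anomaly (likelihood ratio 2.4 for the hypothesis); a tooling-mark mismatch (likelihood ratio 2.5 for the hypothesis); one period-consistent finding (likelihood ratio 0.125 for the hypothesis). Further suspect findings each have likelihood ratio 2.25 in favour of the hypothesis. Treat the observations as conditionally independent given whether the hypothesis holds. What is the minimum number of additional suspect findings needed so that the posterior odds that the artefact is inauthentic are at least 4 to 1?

8

Prior odds = 0.011/0.989 = 11/989.
Combined Bayes factor of the evidence already in hand = 2.4 × 2.5 × 0.125 = 0.75.
Odds after that evidence = (11/989) × 0.75 = 33/3956.
Target odds = 4.
Need 2.25ⁿ ≥ 4 ÷ (33/3956) = 15824/33.
2.25⁷ = 4782969/16384 falls short of 15824/33 but 2.25⁸ = 43046721/65536 reaches it, so n = 8.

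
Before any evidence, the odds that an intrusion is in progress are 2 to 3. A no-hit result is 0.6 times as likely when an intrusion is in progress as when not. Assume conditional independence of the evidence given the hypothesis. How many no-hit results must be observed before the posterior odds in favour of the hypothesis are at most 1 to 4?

Prior odds = 2/3.
Likelihood ratio per no-hit result = 0.6.
Target odds = 0.25.
Need (2/3) × 0.6ⁿ ≤ 0.25, i.e. 0.6ⁿ ≤ 0.375.
0.6¹ = 0.6 is still above 0.375 but 0.6² = 0.36 is at or below it, so n = 2.

2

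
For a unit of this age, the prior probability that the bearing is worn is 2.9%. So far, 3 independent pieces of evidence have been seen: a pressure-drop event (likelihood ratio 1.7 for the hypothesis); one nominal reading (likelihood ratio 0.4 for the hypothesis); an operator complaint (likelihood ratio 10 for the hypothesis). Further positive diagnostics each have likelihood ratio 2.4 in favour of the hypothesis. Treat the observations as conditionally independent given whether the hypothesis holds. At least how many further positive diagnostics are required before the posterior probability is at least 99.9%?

Prior odds = 0.029/0.971 = 29/971.
Combined Bayes factor of the evidence already in hand = 1.7 × 0.4 × 10 = 6.8.
Odds after that evidence = (29/971) × 6.8 = 986/4855.
Target odds = 0.999/0.001 = 999.
Need 2.4ⁿ ≥ 999 ÷ (986/4855) = 4850145/986.
2.4⁹ ≈2641.81 falls short of 4850145/986 but 2.4¹⁰ ≈6340.34 reaches it, so n = 10.

10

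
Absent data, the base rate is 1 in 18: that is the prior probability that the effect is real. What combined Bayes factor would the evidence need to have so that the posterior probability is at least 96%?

408

Prior odds = (1/18)/(17/18) = 1/17.
Target odds = 0.96/0.04 = 24.
Required Bayes factor = 24 ÷ (1/17) = 408.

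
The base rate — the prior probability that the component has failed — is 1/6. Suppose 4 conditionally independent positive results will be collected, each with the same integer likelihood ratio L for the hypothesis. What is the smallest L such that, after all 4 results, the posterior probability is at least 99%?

Prior odds = (1/6)/(5/6) = 0.2.
Target odds = 0.99/0.01 = 99.
Need L⁴ ≥ 99 ÷ 0.2 = 495.
4⁴ = 256 < 495 ≤ 625 = 5⁴, so L = 5.

5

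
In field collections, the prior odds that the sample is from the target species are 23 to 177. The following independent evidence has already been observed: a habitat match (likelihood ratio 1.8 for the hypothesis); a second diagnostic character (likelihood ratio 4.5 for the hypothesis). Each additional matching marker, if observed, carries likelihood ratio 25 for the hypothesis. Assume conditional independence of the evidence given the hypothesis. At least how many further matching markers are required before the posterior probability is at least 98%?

2

Prior odds = 23/177.
Combined Bayes factor of the evidence already in hand = 1.8 × 4.5 = 8.1.
Odds after that evidence = (23/177) × 8.1 = 621/590.
Target odds = 0.98/0.02 = 49.
Need 25ⁿ ≥ 49 ÷ (621/590) = 28910/621.
25¹ = 25 falls short of 28910/621 but 25² = 625 reaches it, so n = 2.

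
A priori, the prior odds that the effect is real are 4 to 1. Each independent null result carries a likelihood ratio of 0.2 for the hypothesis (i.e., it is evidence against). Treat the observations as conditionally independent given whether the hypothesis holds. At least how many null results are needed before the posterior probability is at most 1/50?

Prior odds = 4.
Likelihood ratio per null result = 0.2.
Target posterior odds = 0.02/0.98 = 1/49.
Require 0.2ⁿ ≤ 1/49 ÷ 4 = 1/196.
0.2³ = 0.008 is still above 1/196 but 0.2⁴ = 0.0016 is at or below it, so n = 4.

4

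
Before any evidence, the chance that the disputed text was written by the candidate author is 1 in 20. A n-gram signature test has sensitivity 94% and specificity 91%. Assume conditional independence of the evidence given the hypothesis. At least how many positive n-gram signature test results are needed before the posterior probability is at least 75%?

2

Prior odds = 0.05/0.95 = 1/19.
False-positive rate = 1 − 0.91 = 0.09; likelihood ratio of a positive = 0.94/0.09 = 94/9.
Target odds: 0.75 ÷ 0.25 = 3.
Need (1/19) × (94/9)ⁿ ≥ 3, i.e. (94/9)ⁿ ≥ 57.
(94/9)¹ = 94/9 falls short of 57 but (94/9)² = 8836/81 reaches it, so n = 2.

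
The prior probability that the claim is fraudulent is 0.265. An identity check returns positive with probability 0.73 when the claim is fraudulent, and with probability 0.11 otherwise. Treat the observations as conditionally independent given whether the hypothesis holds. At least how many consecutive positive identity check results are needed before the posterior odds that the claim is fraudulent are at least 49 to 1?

Prior odds: 0.265 ÷ 0.735 = 53/147.
Likelihood ratio of a positive result = 0.73/0.11 = 73/11.
Target odds = 49.
Need (53/147) × (73/11)ⁿ ≥ 49, i.e. (73/11)ⁿ ≥ 7203/53.
(73/11)² = 5329/121 falls short of 7203/53 but (73/11)³ = 389017/1331 reaches it, so n = 3.

3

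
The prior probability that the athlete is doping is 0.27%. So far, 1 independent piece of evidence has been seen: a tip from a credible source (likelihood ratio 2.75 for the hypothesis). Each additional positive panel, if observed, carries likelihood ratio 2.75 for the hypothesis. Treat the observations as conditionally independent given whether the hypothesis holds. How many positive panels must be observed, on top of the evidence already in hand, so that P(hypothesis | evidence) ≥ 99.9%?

12

Prior odds = 0.0027/0.9973 = 27/9973.
Bayes factor of the evidence already in hand = 2.75.
Odds after that evidence = (27/9973) × 2.75 = 297/39892.
Target odds = 0.999/0.001 = 999.
Need 2.75ⁿ ≥ 999 ÷ (297/39892) = 1476004/11.
2.75¹¹ ≈68023.6 falls short of 1476004/11 but 2.75¹² ≈187065 reaches it, so n = 12.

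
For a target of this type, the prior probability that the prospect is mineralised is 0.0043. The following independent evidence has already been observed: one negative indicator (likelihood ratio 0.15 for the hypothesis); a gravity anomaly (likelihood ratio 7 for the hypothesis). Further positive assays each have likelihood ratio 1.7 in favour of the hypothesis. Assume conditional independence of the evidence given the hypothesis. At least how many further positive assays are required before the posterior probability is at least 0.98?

18

Prior odds = 0.0043/0.9957 = 43/9957.
Combined Bayes factor of the evidence already in hand = 0.15 × 7 = 1.05.
Odds after that evidence = (43/9957) × 1.05 = 301/66380.
Target odds = 0.98/0.02 = 49.
Need 1.7ⁿ ≥ 49 ÷ (301/66380) = 464660/43.
1.7¹⁷ ≈8272.4 falls short of 464660/43 but 1.7¹⁸ ≈14063.1 reaches it, so n = 18.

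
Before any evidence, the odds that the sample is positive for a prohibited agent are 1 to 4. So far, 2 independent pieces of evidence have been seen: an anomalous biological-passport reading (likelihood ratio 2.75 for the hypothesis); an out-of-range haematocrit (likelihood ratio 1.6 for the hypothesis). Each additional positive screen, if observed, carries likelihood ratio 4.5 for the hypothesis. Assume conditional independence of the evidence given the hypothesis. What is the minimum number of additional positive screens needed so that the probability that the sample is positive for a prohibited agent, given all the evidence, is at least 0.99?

Prior odds = 0.25.
Combined Bayes factor of the evidence already in hand = 2.75 × 1.6 = 4.4.
Odds after that evidence = 0.25 × 4.4 = 1.1.
Target odds = 0.99/0.01 = 99.
Need 4.5ⁿ ≥ 99 ÷ 1.1 = 90.
4.5² = 20.25 falls short of 90 but 4.5³ = 91.125 reaches it, so n = 3.

3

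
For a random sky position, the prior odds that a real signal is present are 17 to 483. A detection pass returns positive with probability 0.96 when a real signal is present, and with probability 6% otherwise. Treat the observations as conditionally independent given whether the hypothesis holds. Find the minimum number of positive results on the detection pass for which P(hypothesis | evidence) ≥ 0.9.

Prior odds = 17/483.
Likelihood ratio of a positive result = 0.96/0.06 = 16.
Target posterior odds = 0.9/0.1 = 9.
Need (17/483) × 16ⁿ ≥ 9, i.e. 16ⁿ ≥ 4347/17.
16¹ = 16 falls short of 4347/17 but 16² = 256 reaches it, so n = 2.

2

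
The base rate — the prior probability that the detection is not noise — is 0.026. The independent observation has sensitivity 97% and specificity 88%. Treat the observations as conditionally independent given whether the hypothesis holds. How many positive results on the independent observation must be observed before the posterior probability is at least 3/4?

3

Prior odds = 0.026/0.974 = 13/487.
False-positive rate = 1 − 0.88 = 0.12; likelihood ratio of a positive = 0.97/0.12 = 97/12.
Target posterior odds = 0.75/0.25 = 3.
Require (97/12)ⁿ ≥ 3 ÷ (13/487) = 1461/13.
(97/12)² = 9409/144 falls short of 1461/13 but (97/12)³ = 912673/1728 reaches it, so n = 3.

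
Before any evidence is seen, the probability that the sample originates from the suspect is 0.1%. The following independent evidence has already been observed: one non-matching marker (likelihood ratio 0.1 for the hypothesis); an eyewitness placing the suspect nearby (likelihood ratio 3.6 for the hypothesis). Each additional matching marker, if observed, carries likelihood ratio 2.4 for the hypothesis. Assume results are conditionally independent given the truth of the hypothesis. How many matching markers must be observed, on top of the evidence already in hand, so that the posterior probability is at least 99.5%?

16

Prior odds = 0.001/0.999 = 1/999.
Combined Bayes factor of the evidence already in hand = 0.1 × 3.6 = 0.36.
Odds after that evidence = (1/999) × 0.36 = 1/2775.
Target odds = 0.995/0.005 = 199.
Need 2.4ⁿ ≥ 199 ÷ (1/2775) = 552225.
2.4¹⁵ ≈504857 falls short of 552225 but 2.4¹⁶ ≈1.21166e+06 reaches it, so n = 16.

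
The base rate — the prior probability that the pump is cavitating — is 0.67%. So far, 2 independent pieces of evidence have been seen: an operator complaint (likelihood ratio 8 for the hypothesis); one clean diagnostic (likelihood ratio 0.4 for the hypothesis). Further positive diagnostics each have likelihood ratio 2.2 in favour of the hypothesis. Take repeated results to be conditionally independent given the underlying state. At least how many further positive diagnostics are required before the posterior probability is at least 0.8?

7

Prior odds = 0.0067/0.9933 = 67/9933.
Combined Bayes factor of the evidence already in hand = 8 × 0.4 = 3.2.
Odds after that evidence = (67/9933) × 3.2 = 1072/49665.
Target odds = 0.8/0.2 = 4.
Need 2.2ⁿ ≥ 4 ÷ (1072/49665) = 49665/268.
2.2⁶ = 1771561/15625 falls short of 49665/268 but 2.2⁷ = 19487171/78125 reaches it, so n = 7.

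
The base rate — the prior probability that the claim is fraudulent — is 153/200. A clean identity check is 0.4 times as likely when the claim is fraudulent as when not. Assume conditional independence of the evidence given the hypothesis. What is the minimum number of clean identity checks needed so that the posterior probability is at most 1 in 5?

3

Prior odds: 0.765 ÷ 0.235 = 153/47.
Likelihood ratio per clean identity check = 0.4.
Target odds: 0.2 ÷ 0.8 = 0.25.
Require 0.4ⁿ ≤ 0.25 ÷ (153/47) = 47/612.
0.4² = 0.16 is still above 47/612 but 0.4³ = 0.064 is at or below it, so n = 3.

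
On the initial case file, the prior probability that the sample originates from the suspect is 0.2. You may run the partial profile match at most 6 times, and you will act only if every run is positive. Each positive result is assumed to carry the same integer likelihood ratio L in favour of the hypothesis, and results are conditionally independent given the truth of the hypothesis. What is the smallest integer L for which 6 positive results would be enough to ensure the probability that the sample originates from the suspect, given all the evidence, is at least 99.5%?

Prior odds = 0.2/0.8 = 0.25.
Target odds = 0.995/0.005 = 199.
Need L⁶ ≥ 199 ÷ 0.25 = 796.
3⁶ = 729 < 796 ≤ 4096 = 4⁶, so L = 4.

4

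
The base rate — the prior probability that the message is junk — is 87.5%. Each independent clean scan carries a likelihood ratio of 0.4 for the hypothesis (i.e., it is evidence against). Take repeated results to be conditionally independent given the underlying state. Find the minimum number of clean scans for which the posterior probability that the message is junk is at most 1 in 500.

9

Prior odds = 0.875/0.125 = 7.
Likelihood ratio per clean scan = 0.4.
Target odds: 0.002 ÷ 0.998 = 1/499.
Need 7 × 0.4ⁿ ≤ 1/499, i.e. 0.4ⁿ ≤ 1/3493.
0.4⁸ = 256/390625 is still above 1/3493 but 0.4⁹ = 512/1953125 is at or below it, so n = 9.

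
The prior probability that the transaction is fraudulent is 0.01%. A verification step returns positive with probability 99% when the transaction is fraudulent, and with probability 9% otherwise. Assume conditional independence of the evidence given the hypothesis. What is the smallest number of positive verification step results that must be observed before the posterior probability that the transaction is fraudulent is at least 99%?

Prior odds: 0.0001 ÷ 0.9999 = 1/9999.
Likelihood ratio of a positive result = 0.99/0.09 = 11.
Target odds: 0.99 ÷ 0.01 = 99.
Require 11ⁿ ≥ 99 ÷ (1/9999) = 989901.
11⁵ = 161051 falls short of 989901 but 11⁶ = 1771561 reaches it, so n = 6.

6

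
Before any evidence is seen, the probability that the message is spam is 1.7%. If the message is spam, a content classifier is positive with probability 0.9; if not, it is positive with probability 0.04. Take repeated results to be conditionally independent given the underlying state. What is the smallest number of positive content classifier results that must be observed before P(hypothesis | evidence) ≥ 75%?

2

Prior odds: 0.017 ÷ 0.983 = 17/983.
Likelihood ratio of a positive = 0.9/0.04 = 22.5.
Target odds: 0.75 ÷ 0.25 = 3.
Need (17/983) × 22.5ⁿ ≥ 3, i.e. 22.5ⁿ ≥ 2949/17.
22.5¹ = 22.5 falls short of 2949/17 but 22.5² = 506.25 reaches it, so n = 2.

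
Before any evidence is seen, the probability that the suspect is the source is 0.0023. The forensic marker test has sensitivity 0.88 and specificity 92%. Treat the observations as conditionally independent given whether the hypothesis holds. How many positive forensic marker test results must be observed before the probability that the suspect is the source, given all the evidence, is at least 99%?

Prior odds: 0.0023 ÷ 0.9977 = 23/9977.
False-positive rate = 1 − 0.92 = 0.08; likelihood ratio of a positive = 0.88/0.08 = 11.
Target odds: 0.99 ÷ 0.01 = 99.
Need (23/9977) × 11ⁿ ≥ 99, i.e. 11ⁿ ≥ 987723/23.
11⁴ = 14641 falls short of 987723/23 but 11⁵ = 161051 reaches it, so n = 5.

5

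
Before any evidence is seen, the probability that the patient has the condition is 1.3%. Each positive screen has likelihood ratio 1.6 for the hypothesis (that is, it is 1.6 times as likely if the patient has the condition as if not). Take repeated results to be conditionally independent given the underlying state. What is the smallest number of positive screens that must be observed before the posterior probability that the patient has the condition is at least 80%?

Prior odds = 0.013/0.987 = 13/987.
Likelihood ratio per positive screen = 1.6.
Target posterior odds = 0.8/0.2 = 4.
Require 1.6ⁿ ≥ 4 ÷ (13/987) = 3948/13.
1.6¹² ≈281.475 falls short of 3948/13 but 1.6¹³ ≈450.36 reaches it, so n = 13.

13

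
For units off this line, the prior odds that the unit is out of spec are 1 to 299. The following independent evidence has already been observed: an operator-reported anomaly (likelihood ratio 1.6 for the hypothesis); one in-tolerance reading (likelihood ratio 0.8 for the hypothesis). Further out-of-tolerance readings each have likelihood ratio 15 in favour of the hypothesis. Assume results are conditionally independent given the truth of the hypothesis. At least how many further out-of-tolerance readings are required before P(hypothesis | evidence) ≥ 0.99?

Prior odds = 1/299.
Combined Bayes factor of the evidence already in hand = 1.6 × 0.8 = 1.28.
Odds after that evidence = (1/299) × 1.28 = 32/7475.
Target odds = 0.99/0.01 = 99.
Need 15ⁿ ≥ 99 ÷ (32/7475) = 23125.78125.
15³ = 3375 falls short of 23125.78125 but 15⁴ = 50625 reaches it, so n = 4.

4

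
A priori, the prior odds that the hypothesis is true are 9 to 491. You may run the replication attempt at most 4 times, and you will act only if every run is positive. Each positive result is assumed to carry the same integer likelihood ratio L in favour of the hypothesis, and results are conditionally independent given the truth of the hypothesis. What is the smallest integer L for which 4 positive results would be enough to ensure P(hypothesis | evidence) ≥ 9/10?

Prior odds = 9/491.
Target odds = 0.9/0.1 = 9.
Need L⁴ ≥ 9 ÷ (9/491) = 491.
4⁴ = 256 < 491 ≤ 625 = 5⁴, so L = 5.

5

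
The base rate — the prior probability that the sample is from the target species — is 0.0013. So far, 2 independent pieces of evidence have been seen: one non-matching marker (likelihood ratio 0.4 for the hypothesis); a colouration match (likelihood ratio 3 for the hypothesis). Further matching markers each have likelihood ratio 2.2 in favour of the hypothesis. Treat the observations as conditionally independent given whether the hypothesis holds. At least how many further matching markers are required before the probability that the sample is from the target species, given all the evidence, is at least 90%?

Prior odds = 0.0013/0.9987 = 13/9987.
Combined Bayes factor of the evidence already in hand = 0.4 × 3 = 1.2.
Odds after that evidence = (13/9987) × 1.2 = 26/16645.
Target odds = 0.9/0.1 = 9.
Need 2.2ⁿ ≥ 9 ÷ (26/16645) = 149805/26.
2.2¹⁰ ≈2655.99 falls short of 149805/26 but 2.2¹¹ ≈5843.18 reaches it, so n = 11.

11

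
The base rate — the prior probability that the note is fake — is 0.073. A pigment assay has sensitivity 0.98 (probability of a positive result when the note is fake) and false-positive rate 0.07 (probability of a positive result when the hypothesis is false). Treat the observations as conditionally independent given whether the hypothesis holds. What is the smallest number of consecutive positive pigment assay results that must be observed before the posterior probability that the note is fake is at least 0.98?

3

Prior odds = 0.073/0.927 = 73/927.
Likelihood ratio of a positive result = 0.98/0.07 = 14.
Target posterior odds = 0.98/0.02 = 49.
Need (73/927) × 14ⁿ ≥ 49, i.e. 14ⁿ ≥ 45423/73.
14² = 196 falls short of 45423/73 but 14³ = 2744 reaches it, so n = 3.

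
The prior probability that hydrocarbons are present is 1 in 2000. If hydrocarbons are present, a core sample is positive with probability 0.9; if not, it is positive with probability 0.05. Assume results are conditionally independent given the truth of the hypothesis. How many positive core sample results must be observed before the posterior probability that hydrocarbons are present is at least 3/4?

4

Prior odds: 0.0005 ÷ 0.9995 = 1/1999.
Likelihood ratio of a positive = 0.9/0.05 = 18.
Target posterior odds = 0.75/0.25 = 3.
Require 18ⁿ ≥ 3 ÷ (1/1999) = 5997.
18³ = 5832 falls short of 5997 but 18⁴ = 104976 reaches it, so n = 4.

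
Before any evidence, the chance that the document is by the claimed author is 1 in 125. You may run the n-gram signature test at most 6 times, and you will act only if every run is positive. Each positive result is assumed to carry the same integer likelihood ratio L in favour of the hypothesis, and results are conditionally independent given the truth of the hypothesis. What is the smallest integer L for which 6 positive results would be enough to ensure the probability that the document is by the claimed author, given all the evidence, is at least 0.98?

Prior odds = 0.008/0.992 = 1/124.
Target odds = 0.98/0.02 = 49.
Need L⁶ ≥ 49 ÷ (1/124) = 6076.
4⁶ = 4096 < 6076 ≤ 15625 = 5⁶, so L = 5.

5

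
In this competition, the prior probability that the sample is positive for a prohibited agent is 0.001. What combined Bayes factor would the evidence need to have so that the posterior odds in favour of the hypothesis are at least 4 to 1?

Prior odds = 0.001/0.999 = 1/999.
Target odds = 4.
Required Bayes factor = 4 ÷ (1/999) = 3996.

3996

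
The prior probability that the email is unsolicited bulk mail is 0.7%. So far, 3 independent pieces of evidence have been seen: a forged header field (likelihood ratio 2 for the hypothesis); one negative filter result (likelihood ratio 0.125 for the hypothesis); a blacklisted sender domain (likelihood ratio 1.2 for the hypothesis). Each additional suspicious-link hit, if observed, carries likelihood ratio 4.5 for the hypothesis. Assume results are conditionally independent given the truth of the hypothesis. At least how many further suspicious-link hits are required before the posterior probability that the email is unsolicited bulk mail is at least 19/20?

7

Prior odds = 0.007/0.993 = 7/993.
Combined Bayes factor of the evidence already in hand = 2 × 0.125 × 1.2 = 0.3.
Odds after that evidence = (7/993) × 0.3 = 7/3310.
Target odds = 0.95/0.05 = 19.
Need 4.5ⁿ ≥ 19 ÷ (7/3310) = 62890/7.
4.5⁶ = 8303.765625 falls short of 62890/7 but 4.5⁷ = 4782969/128 reaches it, so n = 7.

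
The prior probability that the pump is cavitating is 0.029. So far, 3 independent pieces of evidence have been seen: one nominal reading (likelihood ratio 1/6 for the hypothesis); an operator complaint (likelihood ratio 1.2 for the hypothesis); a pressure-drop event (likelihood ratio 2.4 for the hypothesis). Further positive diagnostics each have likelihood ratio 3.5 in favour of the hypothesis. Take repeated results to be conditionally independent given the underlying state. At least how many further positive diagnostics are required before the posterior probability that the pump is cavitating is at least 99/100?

Prior odds = 0.029/0.971 = 29/971.
Combined Bayes factor of the evidence already in hand = (1/6) × 1.2 × 2.4 = 0.48.
Odds after that evidence = (29/971) × 0.48 = 348/24275.
Target odds = 0.99/0.01 = 99.
Need 3.5ⁿ ≥ 99 ÷ (348/24275) = 801075/116.
3.5⁷ = 823543/128 falls short of 801075/116 but 3.5⁸ = 5764801/256 reaches it, so n = 8.

8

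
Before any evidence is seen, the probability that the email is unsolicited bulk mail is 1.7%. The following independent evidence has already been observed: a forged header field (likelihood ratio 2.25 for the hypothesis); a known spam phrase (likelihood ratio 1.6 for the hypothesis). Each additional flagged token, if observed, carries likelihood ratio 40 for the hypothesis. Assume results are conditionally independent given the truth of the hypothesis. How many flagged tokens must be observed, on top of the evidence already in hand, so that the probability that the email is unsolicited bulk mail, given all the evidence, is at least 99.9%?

Prior odds = 0.017/0.983 = 17/983.
Combined Bayes factor of the evidence already in hand = 2.25 × 1.6 = 3.6.
Odds after that evidence = (17/983) × 3.6 = 306/4915.
Target odds = 0.999/0.001 = 999.
Need 40ⁿ ≥ 999 ÷ (306/4915) = 545565/34.
40² = 1600 falls short of 545565/34 but 40³ = 64000 reaches it, so n = 3.

3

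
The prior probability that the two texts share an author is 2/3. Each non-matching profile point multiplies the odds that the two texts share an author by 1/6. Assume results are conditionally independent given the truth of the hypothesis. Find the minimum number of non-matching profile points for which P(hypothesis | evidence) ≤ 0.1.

Prior odds: (2/3) ÷ (1/3) = 2.
Likelihood ratio per non-matching profile point = 1/6.
Target posterior odds = 0.1/0.9 = 1/9.
Need 2 × (1/6)ⁿ ≤ 1/9, i.e. (1/6)ⁿ ≤ 1/18.
(1/6)¹ = 1/6 is still above 1/18 but (1/6)² = 1/36 is at or below it, so n = 2.

2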